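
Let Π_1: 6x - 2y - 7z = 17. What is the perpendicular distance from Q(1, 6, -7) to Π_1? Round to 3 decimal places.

2.756

n·Q − d = (6)·(1) + (-2)·(6) + (-7)·(-7) − 17 = 26; |n| = √89.
Distance = |26| / √89 = 26/√89 ≈ 2.756.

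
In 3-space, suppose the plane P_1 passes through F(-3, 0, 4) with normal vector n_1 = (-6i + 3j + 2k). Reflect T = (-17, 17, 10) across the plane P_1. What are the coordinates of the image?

(19, -1, -2)

P_1: n_1·r = n_1·F gives -6x + 3y + 2z = 26.
λ = (n·T − d)/|n|² = (173 − 26)/49 = 3.
Reflection = T − 2λn = (-17, 17, 10) − 6·(-6, 3, 2) = (19, -1, -2).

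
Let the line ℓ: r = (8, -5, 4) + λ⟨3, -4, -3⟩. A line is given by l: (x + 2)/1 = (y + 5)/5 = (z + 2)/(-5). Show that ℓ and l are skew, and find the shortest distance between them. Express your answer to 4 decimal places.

11.1557

l has direction (1, 5, -5) through (-2, -5, -2).
Common perpendicular direction n = (3, -4, -3) × (1, 5, -5) = (35, 12, 19).
With w = (-2, -5, -2) − (8, -5, 4) = (-10, 0, -6), w · n = -464.
Since n ≠ 0 the lines are not parallel, and w · n = -464 ≠ 0 so they do not intersect; hence they are skew.
Distance = |w · n| / |n| = |-464| / √1730 ≈ 11.1557.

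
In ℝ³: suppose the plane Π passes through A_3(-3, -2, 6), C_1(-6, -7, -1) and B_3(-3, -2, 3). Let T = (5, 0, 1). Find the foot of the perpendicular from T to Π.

A_3C_1 = (-3, -5, -7), A_3B_3 = (0, 0, -3); a normal to Π is A_3C_1 × A_3B_3 = (15, -9, 0).
Using A_3: Π has equation 15x - 9y = -27.
Foot = T − λn with λ = (n·T − d)/|n|² = (75 − (-27))/306 = 1/3.
Foot = (5, 0, 1) − (1/3)·(15, -9, 0) = (0, 3, 1).

(0, 3, 1)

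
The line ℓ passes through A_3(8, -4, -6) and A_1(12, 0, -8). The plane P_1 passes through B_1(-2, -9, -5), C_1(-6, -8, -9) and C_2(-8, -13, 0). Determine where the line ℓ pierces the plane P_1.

(4, -8, -4)

A direction vector for ℓ is A_1 − A_3 = (4, 4, -2).
B_1C_1 = (-4, 1, -4), B_1C_2 = (-6, -4, 5); a normal to P_1 is B_1C_1 × B_1C_2 = (-11, 44, 22).
Using B_1: P_1 has equation -11x + 44y + 22z = -484.
Substitute r = (8, -4, -6) + t(4, 4, -2) into the plane: -396 + 88t = -484, so t = -1.
Intersection: (8, -4, -6) + (-1)·(4, 4, -2) = (4, -8, -4).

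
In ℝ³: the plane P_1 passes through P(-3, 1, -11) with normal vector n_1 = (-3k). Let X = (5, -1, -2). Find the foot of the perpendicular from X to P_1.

(5, -1, -11)

P_1: n_1·r = n_1·P gives -3z = 33.
Foot = X − λn with λ = (n·X − d)/|n|² = (6 − 33)/9 = -3.
Foot = (5, -1, -2) − (-3)·(0, 0, -3) = (5, -1, -11).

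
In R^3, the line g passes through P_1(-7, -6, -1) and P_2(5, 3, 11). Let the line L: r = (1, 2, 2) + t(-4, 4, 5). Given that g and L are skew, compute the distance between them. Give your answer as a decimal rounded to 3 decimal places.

A direction vector for g is P_2 − P_1 = (12, 9, 12).
Common perpendicular direction n = (12, 9, 12) × (-4, 4, 5) = (-3, -108, 84).
With w = (1, 2, 2) − (-7, -6, -1) = (8, 8, 3), w · n = -636.
Distance = |w · n| / |n| = |-636| / √18729 ≈ 4.647.

4.647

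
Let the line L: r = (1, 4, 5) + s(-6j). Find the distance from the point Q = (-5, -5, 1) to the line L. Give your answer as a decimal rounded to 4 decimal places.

7.2111

Taking (1, 4, 5) on L with direction v = (0, -6, 0): w = Q − (1, 4, 5) = (-6, -9, -4), and w × v = (-24, 0, 36).
Distance = |w × v| / |v| = √1872 / √36 ≈ 7.2111.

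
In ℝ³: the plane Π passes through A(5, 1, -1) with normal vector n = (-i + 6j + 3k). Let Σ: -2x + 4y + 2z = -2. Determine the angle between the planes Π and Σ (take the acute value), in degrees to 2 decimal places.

Π: n·r = n·A gives -x + 6y + 3z = -2.
cos θ = |n₁·n₂| / (|n₁||n₂|) = |32| / (√46 · √24).
θ = arccos(0.96309) ≈ 15.62°.

15.62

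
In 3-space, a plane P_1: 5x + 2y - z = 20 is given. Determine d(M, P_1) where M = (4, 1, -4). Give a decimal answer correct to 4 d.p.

1.0954

n·M − d = (5)·(4) + (2)·(1) + (-1)·(-4) − 20 = 6; |n| = √30.
Distance = |6| / √30 = 6/√30 ≈ 1.0954.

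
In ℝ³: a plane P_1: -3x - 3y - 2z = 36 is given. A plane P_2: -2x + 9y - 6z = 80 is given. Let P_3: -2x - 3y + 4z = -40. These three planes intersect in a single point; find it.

Solving the 3×3 linear system -3x - 3y - 2z = 36, -2x + 9y - 6z = 80, -2x - 3y + 4z = -40 (e.g. by elimination or Cramer's rule, determinant = -162) gives (-4, 0, -12).

(-4, 0, -12)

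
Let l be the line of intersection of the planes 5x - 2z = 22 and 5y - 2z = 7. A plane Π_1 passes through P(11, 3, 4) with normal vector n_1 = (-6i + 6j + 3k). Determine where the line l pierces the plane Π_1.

Direction of l: (5, 0, -2) × (0, 5, -2) = (10, 10, 25).
A point on l: solving the two plane equations with x = 4 gives (4, 1, -1).
Π_1: n_1·r = n_1·P gives -6x + 6y + 3z = -36.
Substitute r = (4, 1, -1) + t(10, 10, 25) into the plane: -21 + 75t = -36, so t = -1/5.
Intersection: (4, 1, -1) + (-1/5)·(10, 10, 25) = (2, -1, -6).

(2, -1, -6)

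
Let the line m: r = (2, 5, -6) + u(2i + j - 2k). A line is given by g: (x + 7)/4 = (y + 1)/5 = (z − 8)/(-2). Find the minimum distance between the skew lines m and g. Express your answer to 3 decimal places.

3.343

g has direction (4, 5, -2) through (-7, -1, 8).
Common perpendicular direction n = (2, 1, -2) × (4, 5, -2) = (8, -4, 6).
With w = (-7, -1, 8) − (2, 5, -6) = (-9, -6, 14), w · n = 36.
Distance = |w · n| / |n| = |36| / √116 ≈ 3.343.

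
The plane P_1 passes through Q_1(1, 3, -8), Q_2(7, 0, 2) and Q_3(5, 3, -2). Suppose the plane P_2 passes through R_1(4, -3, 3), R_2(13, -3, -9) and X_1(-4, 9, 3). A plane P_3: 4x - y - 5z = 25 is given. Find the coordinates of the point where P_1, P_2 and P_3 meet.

(5, 0, -1)

Q_1Q_2 = (6, -3, 10), Q_1Q_3 = (4, 0, 6); a normal to P_1 is Q_1Q_2 × Q_1Q_3 = (-18, 4, 12).
Using Q_1: P_1 has equation -18x + 4y + 12z = -102.
R_1R_2 = (9, 0, -12), R_1X_1 = (-8, 12, 0); a normal to P_2 is R_1R_2 × R_1X_1 = (144, 96, 108).
Using R_1: P_2 has equation 144x + 96y + 108z = 612.
Solving the 3×3 linear system -18x + 4y + 12z = -102, 144x + 96y + 108z = 612, 4x - y - 5z = 25 (e.g. by elimination or Cramer's rule, determinant = 4968) gives (5, 0, -1).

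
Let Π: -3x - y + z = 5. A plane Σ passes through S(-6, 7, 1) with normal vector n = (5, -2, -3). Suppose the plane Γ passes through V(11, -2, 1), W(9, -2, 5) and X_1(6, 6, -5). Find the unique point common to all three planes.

(-2, 8, 7)

Σ: n·r = n·S gives 5x - 2y - 3z = -47.
VW = (-2, 0, 4), VX_1 = (-5, 8, -6); a normal to Γ is VW × VX_1 = (-32, -32, -16).
Using V: Γ has equation -32x - 32y - 16z = -304.
Solving the 3×3 linear system -3x - y + z = 5, 5x - 2y - 3z = -47, -32x - 32y - 16z = -304 (e.g. by elimination or Cramer's rule, determinant = -208) gives (-2, 8, 7).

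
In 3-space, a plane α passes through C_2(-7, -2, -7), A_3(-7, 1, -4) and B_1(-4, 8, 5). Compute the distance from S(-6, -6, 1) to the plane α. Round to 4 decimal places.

7.2488

C_2A_3 = (0, 3, 3), C_2B_1 = (3, 10, 12); a normal to α is C_2A_3 × C_2B_1 = (6, 9, -9).
Using C_2: α has equation 6x + 9y - 9z = 3.
n·S − d = (6)·(-6) + (9)·(-6) + (-9)·(1) − 3 = -102; |n| = √198.
Distance = |-102| / √198 = 102/√198 ≈ 7.2488.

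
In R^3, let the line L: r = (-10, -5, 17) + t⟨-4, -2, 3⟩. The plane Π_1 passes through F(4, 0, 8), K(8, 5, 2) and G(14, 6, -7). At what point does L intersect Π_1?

FK = (4, 5, -6), FG = (10, 6, -15); a normal to Π_1 is FK × FG = (-39, 0, -26).
Using F: Π_1 has equation -39x - 26z = -364.
Substitute r = (-10, -5, 17) + t(-4, -2, 3) into the plane: -52 + 78t = -364, so t = -4.
Intersection: (-10, -5, 17) + (-4)·(-4, -2, 3) = (6, 3, 5).

(6, 3, 5)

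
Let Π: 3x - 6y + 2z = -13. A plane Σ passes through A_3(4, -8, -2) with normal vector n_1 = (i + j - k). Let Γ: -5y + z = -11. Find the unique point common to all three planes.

Σ: n_1·r = n_1·A_3 gives x + y - z = -2.
Solving the 3×3 linear system 3x - 6y + 2z = -13, x + y - z = -2, -5y + z = -11 (e.g. by elimination or Cramer's rule, determinant = -16) gives (-1, 3, 4).

(-1, 3, 4)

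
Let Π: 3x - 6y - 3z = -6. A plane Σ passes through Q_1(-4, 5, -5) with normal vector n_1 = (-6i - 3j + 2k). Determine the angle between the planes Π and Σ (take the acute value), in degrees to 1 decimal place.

Σ: n_1·r = n_1·Q_1 gives -6x - 3y + 2z = -1.
cos θ = |n₁·n₂| / (|n₁||n₂|) = |-6| / (√54 · √49).
θ = arccos(0.11664) ≈ 83.3°.

83.3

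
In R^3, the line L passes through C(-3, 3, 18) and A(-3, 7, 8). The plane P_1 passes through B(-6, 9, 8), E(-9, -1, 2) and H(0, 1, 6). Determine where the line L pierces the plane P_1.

A direction vector for L is A − C = (0, 4, -10).
BE = (-3, -10, -6), BH = (6, -8, -2); a normal to P_1 is BE × BH = (-28, -42, 84).
Using B: P_1 has equation -28x - 42y + 84z = 462.
Substitute r = (-3, 3, 18) + t(0, 4, -10) into the plane: 1470 + (-1008)t = 462, so t = 1.
Intersection: (-3, 3, 18) + 1·(0, 4, -10) = (-3, 7, 8).

(-3, 7, 8)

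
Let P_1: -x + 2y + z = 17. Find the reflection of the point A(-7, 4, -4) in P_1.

(-9, 8, -2)

λ = (n·A − d)/|n|² = (11 − 17)/6 = -1.
Reflection = A − 2λn = (-7, 4, -4) − (-2)·(-1, 2, 1) = (-9, 8, -2).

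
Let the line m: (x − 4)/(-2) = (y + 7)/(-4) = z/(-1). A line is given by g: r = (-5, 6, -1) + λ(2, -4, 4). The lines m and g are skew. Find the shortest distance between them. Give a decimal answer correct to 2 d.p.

m has direction (-2, -4, -1) through (4, -7, 0).
Common perpendicular direction n = (-2, -4, -1) × (2, -4, 4) = (-20, 6, 16).
With w = (-5, 6, -1) − (4, -7, 0) = (-9, 13, -1), w · n = 242.
Distance = |w · n| / |n| = |242| / √692 ≈ 9.20.

9.20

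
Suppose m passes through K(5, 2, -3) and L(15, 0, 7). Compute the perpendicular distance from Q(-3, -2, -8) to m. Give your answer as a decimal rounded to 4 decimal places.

A direction vector for m is L − K = (10, -2, 10).
Taking (5, 2, -3) on m with direction v = (10, -2, 10): w = Q − (5, 2, -3) = (-8, -4, -5), and w × v = (-50, 30, 56).
Distance = |w × v| / |v| = √6536 / √204 ≈ 5.6603.

5.6603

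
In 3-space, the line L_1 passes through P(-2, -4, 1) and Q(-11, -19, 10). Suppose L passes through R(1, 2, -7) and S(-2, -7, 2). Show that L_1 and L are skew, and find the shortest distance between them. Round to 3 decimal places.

1.492

A direction vector for L_1 is Q − P = (-9, -15, 9).
A direction vector for L is S − R = (-3, -9, 9).
Common perpendicular direction n = (-9, -15, 9) × (-3, -9, 9) = (-54, 54, 36).
With w = (1, 2, -7) − (-2, -4, 1) = (3, 6, -8), w · n = -126.
Since n ≠ 0 the lines are not parallel, and w · n = -126 ≠ 0 so they do not intersect; hence they are skew.
Distance = |w · n| / |n| = |-126| / √7128 ≈ 1.492.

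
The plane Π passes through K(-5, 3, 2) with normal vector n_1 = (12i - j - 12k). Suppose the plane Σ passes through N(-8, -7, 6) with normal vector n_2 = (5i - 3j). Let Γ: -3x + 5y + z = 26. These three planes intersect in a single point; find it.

(-2, 3, 5)

Π: n_1·r = n_1·K gives 12x - y - 12z = -87.
Σ: n_2·r = n_2·N gives 5x - 3y = -19.
Solving the 3×3 linear system 12x - y - 12z = -87, 5x - 3y = -19, -3x + 5y + z = 26 (e.g. by elimination or Cramer's rule, determinant = -223) gives (-2, 3, 5).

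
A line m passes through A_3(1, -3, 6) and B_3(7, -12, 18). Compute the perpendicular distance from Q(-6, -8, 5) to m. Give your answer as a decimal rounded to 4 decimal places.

A direction vector for m is B_3 − A_3 = (6, -9, 12).
Taking (1, -3, 6) on m with direction v = (6, -9, 12): w = Q − (1, -3, 6) = (-7, -5, -1), and w × v = (-69, 78, 93).
Distance = |w × v| / |v| = √19494 / √261 ≈ 8.6423.

8.6423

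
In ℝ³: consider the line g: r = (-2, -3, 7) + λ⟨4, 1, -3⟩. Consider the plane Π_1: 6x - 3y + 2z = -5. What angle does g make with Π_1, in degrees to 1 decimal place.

sin θ = |n·v| / (|n||v|) = |15| / (√49 · √26) = 0.42025.
θ ≈ 24.9°.

24.9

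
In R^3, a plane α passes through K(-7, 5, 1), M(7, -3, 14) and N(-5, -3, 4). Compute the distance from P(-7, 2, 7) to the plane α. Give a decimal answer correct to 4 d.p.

4.1910

KM = (14, -8, 13), KN = (2, -8, 3); a normal to α is KM × KN = (80, -16, -96).
Using K: α has equation 80x - 16y - 96z = -736.
n·P − d = (80)·(-7) + (-16)·(2) + (-96)·(7) − (-736) = -528; |n| = √15872.
Distance = |-528| / √15872 = 528/√15872 ≈ 4.1910.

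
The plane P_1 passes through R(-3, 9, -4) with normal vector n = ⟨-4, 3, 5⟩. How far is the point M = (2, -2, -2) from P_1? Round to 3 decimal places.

6.081

P_1: n·r = n·R gives -4x + 3y + 5z = 19.
n·M − d = (-4)·(2) + (3)·(-2) + (5)·(-2) − 19 = -43; |n| = √50.
Distance = |-43| / √50 = 43/√50 ≈ 6.081.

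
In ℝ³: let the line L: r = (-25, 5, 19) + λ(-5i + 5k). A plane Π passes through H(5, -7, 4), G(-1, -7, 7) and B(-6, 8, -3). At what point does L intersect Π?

(-5, 5, -1)

HG = (-6, 0, 3), HB = (-11, 15, -7); a normal to Π is HG × HB = (-45, -75, -90).
Using H: Π has equation -45x - 75y - 90z = -60.
Substitute r = (-25, 5, 19) + t(-5, 0, 5) into the plane: -960 + (-225)t = -60, so t = -4.
Intersection: (-25, 5, 19) + (-4)·(-5, 0, 5) = (-5, 5, -1).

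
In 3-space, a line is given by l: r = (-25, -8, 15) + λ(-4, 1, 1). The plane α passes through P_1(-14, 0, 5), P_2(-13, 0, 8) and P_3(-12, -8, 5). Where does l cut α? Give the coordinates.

(-9, -12, 11)

P_1P_2 = (1, 0, 3), P_1P_3 = (2, -8, 0); a normal to α is P_1P_2 × P_1P_3 = (24, 6, -8).
Using P_1: α has equation 24x + 6y - 8z = -376.
Substitute r = (-25, -8, 15) + t(-4, 1, 1) into the plane: -768 + (-98)t = -376, so t = -4.
Intersection: (-25, -8, 15) + (-4)·(-4, 1, 1) = (-9, -12, 11).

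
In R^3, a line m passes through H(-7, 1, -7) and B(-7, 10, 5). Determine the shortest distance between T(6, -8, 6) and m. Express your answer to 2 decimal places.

A direction vector for m is B − H = (0, 9, 12).
Taking (-7, 1, -7) on m with direction v = (0, 9, 12): w = T − (-7, 1, -7) = (13, -9, 13), and w × v = (-225, -156, 117).
Distance = |w × v| / |v| = √88650 / √225 ≈ 19.85.

19.85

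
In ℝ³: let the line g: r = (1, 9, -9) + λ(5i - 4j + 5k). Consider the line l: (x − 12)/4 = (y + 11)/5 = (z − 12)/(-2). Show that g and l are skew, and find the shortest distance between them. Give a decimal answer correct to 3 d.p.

1.381

l has direction (4, 5, -2) through (12, -11, 12).
Common perpendicular direction n = (5, -4, 5) × (4, 5, -2) = (-17, 30, 41).
With w = (12, -11, 12) − (1, 9, -9) = (11, -20, 21), w · n = 74.
Since n ≠ 0 the lines are not parallel, and w · n = 74 ≠ 0 so they do not intersect; hence they are skew.
Distance = |w · n| / |n| = |74| / √2870 ≈ 1.381.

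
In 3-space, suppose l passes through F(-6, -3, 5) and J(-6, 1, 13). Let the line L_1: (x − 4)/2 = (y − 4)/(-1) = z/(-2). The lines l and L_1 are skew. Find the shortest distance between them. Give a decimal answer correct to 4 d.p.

A direction vector for l is J − F = (0, 4, 8).
L_1 has direction (2, -1, -2) through (4, 4, 0).
Common perpendicular direction n = (0, 4, 8) × (2, -1, -2) = (0, 16, -8).
With w = (4, 4, 0) − (-6, -3, 5) = (10, 7, -5), w · n = 152.
Distance = |w · n| / |n| = |152| / √320 ≈ 8.4971.

8.4971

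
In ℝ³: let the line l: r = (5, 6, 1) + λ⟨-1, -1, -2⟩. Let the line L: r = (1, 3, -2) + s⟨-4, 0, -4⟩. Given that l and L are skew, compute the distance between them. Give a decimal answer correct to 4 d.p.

Common perpendicular direction n = (-1, -1, -2) × (-4, 0, -4) = (4, 4, -4).
With w = (1, 3, -2) − (5, 6, 1) = (-4, -3, -3), w · n = -16.
Distance = |w · n| / |n| = |-16| / √48 ≈ 2.3094.

2.3094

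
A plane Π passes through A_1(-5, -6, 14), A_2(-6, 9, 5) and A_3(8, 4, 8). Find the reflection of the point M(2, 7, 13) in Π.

A_1A_2 = (-1, 15, -9), A_1A_3 = (13, 10, -6); a normal to Π is A_1A_2 × A_1A_3 = (0, -123, -205).
Using A_1: Π has equation -123y - 205z = -2132.
λ = (n·M − d)/|n|² = (-3526 − (-2132))/57154 = -1/41.
Reflection = M − 2λn = (2, 7, 13) − (-2/41)·(0, -123, -205) = (2, 1, 3).

(2, 1, 3)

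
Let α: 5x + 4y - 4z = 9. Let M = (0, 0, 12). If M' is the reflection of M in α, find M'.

λ = (n·M − d)/|n|² = (-48 − 9)/57 = -1.
Reflection = M − 2λn = (0, 0, 12) − (-2)·(5, 4, -4) = (10, 8, 4).

(10, 8, 4)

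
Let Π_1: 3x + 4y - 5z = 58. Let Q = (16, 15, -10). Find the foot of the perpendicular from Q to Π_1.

(10, 7, 0)

Foot = Q − λn with λ = (n·Q − d)/|n|² = (158 − 58)/50 = 2.
Foot = (16, 15, -10) − 2·(3, 4, -5) = (10, 7, 0).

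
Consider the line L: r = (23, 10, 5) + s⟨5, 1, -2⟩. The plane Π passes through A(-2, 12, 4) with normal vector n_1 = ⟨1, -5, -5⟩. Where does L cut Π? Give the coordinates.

(8, 7, 11)

Π: n_1·r = n_1·A gives x - 5y - 5z = -82.
Substitute r = (23, 10, 5) + t(5, 1, -2) into the plane: -52 + 10t = -82, so t = -3.
Intersection: (23, 10, 5) + (-3)·(5, 1, -2) = (8, 7, 11).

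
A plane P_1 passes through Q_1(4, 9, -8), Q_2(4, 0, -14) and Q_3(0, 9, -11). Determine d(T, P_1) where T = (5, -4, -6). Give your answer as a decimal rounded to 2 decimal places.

7.00

Q_1Q_2 = (0, -9, -6), Q_1Q_3 = (-4, 0, -3); a normal to P_1 is Q_1Q_2 × Q_1Q_3 = (27, 24, -36).
Using Q_1: P_1 has equation 27x + 24y - 36z = 612.
n·T − d = (27)·(5) + (24)·(-4) + (-36)·(-6) − 612 = -357; |n| = √2601.
Distance = |-357| / √2601 = 357/√2601 ≈ 7.00.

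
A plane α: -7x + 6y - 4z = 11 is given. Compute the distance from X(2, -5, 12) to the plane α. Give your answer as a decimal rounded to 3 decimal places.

n·X − d = (-7)·(2) + (6)·(-5) + (-4)·(12) − 11 = -103; |n| = √101.
Distance = |-103| / √101 = 103/√101 ≈ 10.249.

10.249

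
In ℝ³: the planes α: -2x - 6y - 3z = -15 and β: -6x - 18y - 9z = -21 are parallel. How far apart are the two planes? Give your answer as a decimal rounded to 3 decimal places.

Rescale β by 1/3: -2x - 6y - 3z = -7. Then distance = |-15 − (-7)| / √49 ≈ 1.143.

1.143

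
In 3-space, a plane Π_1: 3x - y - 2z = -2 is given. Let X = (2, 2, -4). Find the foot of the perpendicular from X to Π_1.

(-1, 3, -2)

Foot = X − λn with λ = (n·X − d)/|n|² = (12 − (-2))/14 = 1.
Foot = (2, 2, -4) − 1·(3, -1, -2) = (-1, 3, -2).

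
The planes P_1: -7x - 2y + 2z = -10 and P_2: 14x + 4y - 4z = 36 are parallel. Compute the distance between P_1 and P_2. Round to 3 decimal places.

1.060

Rescale P_2 by 1/(-2): -7x - 2y + 2z = -18. Then distance = |-10 − (-18)| / √57 ≈ 1.060.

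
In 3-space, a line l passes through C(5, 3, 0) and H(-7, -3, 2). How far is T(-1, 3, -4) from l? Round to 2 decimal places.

A direction vector for l is H − C = (-12, -6, 2).
Taking (5, 3, 0) on l with direction v = (-12, -6, 2): w = T − (5, 3, 0) = (-6, 0, -4), and w × v = (-24, 60, 36).
Distance = |w × v| / |v| = √5472 / √184 ≈ 5.45.

5.45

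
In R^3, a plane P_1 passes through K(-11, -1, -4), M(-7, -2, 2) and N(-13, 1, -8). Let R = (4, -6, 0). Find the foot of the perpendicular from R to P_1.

KM = (4, -1, 6), KN = (-2, 2, -4); a normal to P_1 is KM × KN = (-8, 4, 6).
Using K: P_1 has equation -8x + 4y + 6z = 60.
Foot = R − λn with λ = (n·R − d)/|n|² = (-56 − 60)/116 = -1.
Foot = (4, -6, 0) − (-1)·(-8, 4, 6) = (-4, -2, 6).

(-4, -2, 6)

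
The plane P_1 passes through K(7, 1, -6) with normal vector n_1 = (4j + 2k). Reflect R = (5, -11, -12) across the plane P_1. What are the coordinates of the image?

(5, 13, 0)

P_1: n_1·r = n_1·K gives 4y + 2z = -8.
λ = (n·R − d)/|n|² = (-68 − (-8))/20 = -3.
Reflection = R − 2λn = (5, -11, -12) − (-6)·(0, 4, 2) = (5, 13, 0).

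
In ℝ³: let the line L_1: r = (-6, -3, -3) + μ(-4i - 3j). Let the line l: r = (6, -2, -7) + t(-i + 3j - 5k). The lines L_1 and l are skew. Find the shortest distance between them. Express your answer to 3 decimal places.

7.546

Common perpendicular direction n = (-4, -3, 0) × (-1, 3, -5) = (15, -20, -15).
With w = (6, -2, -7) − (-6, -3, -3) = (12, 1, -4), w · n = 220.
Distance = |w · n| / |n| = |220| / √850 ≈ 7.546.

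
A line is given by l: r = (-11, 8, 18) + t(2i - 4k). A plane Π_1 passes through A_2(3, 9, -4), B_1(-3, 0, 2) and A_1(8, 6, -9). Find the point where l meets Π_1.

(-3, 8, 2)

A_2B_1 = (-6, -9, 6), A_2A_1 = (5, -3, -5); a normal to Π_1 is A_2B_1 × A_2A_1 = (63, 0, 63).
Using A_2: Π_1 has equation 63x + 63z = -63.
Substitute r = (-11, 8, 18) + t(2, 0, -4) into the plane: 441 + (-126)t = -63, so t = 4.
Intersection: (-11, 8, 18) + 4·(2, 0, -4) = (-3, 8, 2).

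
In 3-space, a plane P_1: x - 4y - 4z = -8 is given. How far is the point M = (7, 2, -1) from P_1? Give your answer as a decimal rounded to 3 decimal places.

1.915

n·M − d = (1)·(7) + (-4)·(2) + (-4)·(-1) − (-8) = 11; |n| = √33.
Distance = |11| / √33 = 11/√33 ≈ 1.915.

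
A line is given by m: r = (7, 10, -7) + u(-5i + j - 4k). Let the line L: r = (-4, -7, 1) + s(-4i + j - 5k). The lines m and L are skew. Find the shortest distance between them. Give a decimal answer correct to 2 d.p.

17.12

Common perpendicular direction n = (-5, 1, -4) × (-4, 1, -5) = (-1, -9, -1).
With w = (-4, -7, 1) − (7, 10, -7) = (-11, -17, 8), w · n = 156.
Distance = |w · n| / |n| = |156| / √83 ≈ 17.12.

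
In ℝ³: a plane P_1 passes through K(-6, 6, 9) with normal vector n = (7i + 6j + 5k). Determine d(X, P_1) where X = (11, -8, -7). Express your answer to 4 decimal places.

4.2906

P_1: n·r = n·K gives 7x + 6y + 5z = 39.
n·X − d = (7)·(11) + (6)·(-8) + (5)·(-7) − 39 = -45; |n| = √110.
Distance = |-45| / √110 = 45/√110 ≈ 4.2906.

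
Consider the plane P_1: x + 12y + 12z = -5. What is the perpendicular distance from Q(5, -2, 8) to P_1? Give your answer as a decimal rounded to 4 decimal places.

n·Q − d = (1)·(5) + (12)·(-2) + (12)·(8) − (-5) = 82; |n| = √289.
Distance = |82| / √289 = 82/√289 ≈ 4.8235.

4.8235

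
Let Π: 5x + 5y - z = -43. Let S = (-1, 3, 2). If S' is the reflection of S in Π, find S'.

λ = (n·S − d)/|n|² = (8 − (-43))/51 = 1.
Reflection = S − 2λn = (-1, 3, 2) − 2·(5, 5, -1) = (-11, -7, 4).

(-11, -7, 4)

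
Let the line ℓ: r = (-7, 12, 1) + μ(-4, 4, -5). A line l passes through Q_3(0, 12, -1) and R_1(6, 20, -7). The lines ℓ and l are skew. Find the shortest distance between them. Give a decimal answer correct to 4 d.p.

A direction vector for l is R_1 − Q_3 = (6, 8, -6).
Common perpendicular direction n = (-4, 4, -5) × (6, 8, -6) = (16, -54, -56).
With w = (0, 12, -1) − (-7, 12, 1) = (7, 0, -2), w · n = 224.
Distance = |w · n| / |n| = |224| / √6308 ≈ 2.8203.

2.8203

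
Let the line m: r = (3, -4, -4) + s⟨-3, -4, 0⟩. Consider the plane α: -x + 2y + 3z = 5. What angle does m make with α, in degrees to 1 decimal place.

sin θ = |n·v| / (|n||v|) = |-5| / (√14 · √25) = 0.26726.
θ ≈ 15.5°.

15.5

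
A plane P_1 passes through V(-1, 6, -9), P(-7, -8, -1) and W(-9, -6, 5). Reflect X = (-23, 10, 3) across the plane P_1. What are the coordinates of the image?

(7, 4, 15)

VP = (-6, -14, 8), VW = (-8, -12, 14); a normal to P_1 is VP × VW = (-100, 20, -40).
Using V: P_1 has equation -100x + 20y - 40z = 580.
λ = (n·X − d)/|n|² = (2380 − 580)/12000 = 3/20.
Reflection = X − 2λn = (-23, 10, 3) − (3/10)·(-100, 20, -40) = (7, 4, 15).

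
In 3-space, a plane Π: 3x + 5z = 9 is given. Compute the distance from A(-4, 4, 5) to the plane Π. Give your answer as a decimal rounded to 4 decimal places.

n·A − d = (3)·(-4) + (0)·(4) + (5)·(5) − 9 = 4; |n| = √34.
Distance = |4| / √34 = 4/√34 ≈ 0.6860.

0.6860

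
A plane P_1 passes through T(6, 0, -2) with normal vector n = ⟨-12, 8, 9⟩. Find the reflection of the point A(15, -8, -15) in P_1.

(-9, 8, 3)

P_1: n·r = n·T gives -12x + 8y + 9z = -90.
λ = (n·A − d)/|n|² = (-379 − (-90))/289 = -1.
Reflection = A − 2λn = (15, -8, -15) − (-2)·(-12, 8, 9) = (-9, 8, 3).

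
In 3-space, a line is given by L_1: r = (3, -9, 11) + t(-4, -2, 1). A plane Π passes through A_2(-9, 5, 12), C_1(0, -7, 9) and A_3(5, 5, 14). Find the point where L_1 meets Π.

(7, -7, 10)

A_2C_1 = (9, -12, -3), A_2A_3 = (14, 0, 2); a normal to Π is A_2C_1 × A_2A_3 = (-24, -60, 168).
Using A_2: Π has equation -24x - 60y + 168z = 1932.
Substitute r = (3, -9, 11) + t(-4, -2, 1) into the plane: 2316 + 384t = 1932, so t = -1.
Intersection: (3, -9, 11) + (-1)·(-4, -2, 1) = (7, -7, 10).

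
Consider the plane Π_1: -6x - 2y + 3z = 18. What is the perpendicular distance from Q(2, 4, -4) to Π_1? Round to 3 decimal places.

7.143

n·Q − d = (-6)·(2) + (-2)·(4) + (3)·(-4) − 18 = -50; |n| = √49.
Distance = |-50| / √49 = 50/√49 ≈ 7.143.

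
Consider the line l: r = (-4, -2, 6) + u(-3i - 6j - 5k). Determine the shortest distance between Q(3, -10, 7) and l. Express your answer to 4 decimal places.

10.3482

Taking (-4, -2, 6) on l with direction v = (-3, -6, -5): w = Q − (-4, -2, 6) = (7, -8, 1), and w × v = (46, 32, -66).
Distance = |w × v| / |v| = √7496 / √70 ≈ 10.3482.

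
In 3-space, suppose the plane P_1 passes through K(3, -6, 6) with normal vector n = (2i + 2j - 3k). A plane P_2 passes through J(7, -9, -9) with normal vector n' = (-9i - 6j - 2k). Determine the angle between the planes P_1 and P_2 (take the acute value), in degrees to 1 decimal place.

P_1: n·r = n·K gives 2x + 2y - 3z = -24.
P_2: n'·r = n'·J gives -9x - 6y - 2z = 9.
cos θ = |n₁·n₂| / (|n₁||n₂|) = |-24| / (√17 · √121).
θ = arccos(0.52917) ≈ 58.1°.

58.1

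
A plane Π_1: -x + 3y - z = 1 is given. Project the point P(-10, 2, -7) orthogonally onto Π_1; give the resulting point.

Foot = P − λn with λ = (n·P − d)/|n|² = (23 − 1)/11 = 2.
Foot = (-10, 2, -7) − 2·(-1, 3, -1) = (-8, -4, -5).

(-8, -4, -5)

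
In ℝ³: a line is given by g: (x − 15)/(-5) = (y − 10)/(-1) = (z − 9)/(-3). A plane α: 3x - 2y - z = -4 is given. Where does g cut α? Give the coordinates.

g has direction (-5, -1, -3) through (15, 10, 9).
Substitute r = (15, 10, 9) + t(-5, -1, -3) into the plane: 16 + (-10)t = -4, so t = 2.
Intersection: (15, 10, 9) + 2·(-5, -1, -3) = (5, 8, 3).

(5, 8, 3)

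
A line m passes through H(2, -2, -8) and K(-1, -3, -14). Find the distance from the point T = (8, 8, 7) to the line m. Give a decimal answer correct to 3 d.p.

7.636

A direction vector for m is K − H = (-3, -1, -6).
Taking (2, -2, -8) on m with direction v = (-3, -1, -6): w = T − (2, -2, -8) = (6, 10, 15), and w × v = (-45, -9, 24).
Distance = |w × v| / |v| = √2682 / √46 ≈ 7.636.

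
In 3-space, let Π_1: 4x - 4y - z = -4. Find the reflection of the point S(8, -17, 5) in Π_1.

(-16, 7, 11)

λ = (n·S − d)/|n|² = (95 − (-4))/33 = 3.
Reflection = S − 2λn = (8, -17, 5) − 6·(4, -4, -1) = (-16, 7, 11).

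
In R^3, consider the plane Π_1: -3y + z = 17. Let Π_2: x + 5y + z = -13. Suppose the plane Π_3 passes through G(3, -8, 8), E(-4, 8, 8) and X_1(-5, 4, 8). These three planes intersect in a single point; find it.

(-6, -3, 8)

GE = (-7, 16, 0), GX_1 = (-8, 12, 0); a normal to Π_3 is GE × GX_1 = (0, 0, 44).
Using G: Π_3 has equation 44z = 352.
Solving the 3×3 linear system -3y + z = 17, x + 5y + z = -13, 44z = 352 (e.g. by elimination or Cramer's rule, determinant = 132) gives (-6, -3, 8).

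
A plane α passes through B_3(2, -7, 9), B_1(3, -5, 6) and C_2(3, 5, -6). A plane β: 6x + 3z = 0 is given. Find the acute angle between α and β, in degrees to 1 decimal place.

B_3B_1 = (1, 2, -3), B_3C_2 = (1, 12, -15); a normal to α is B_3B_1 × B_3C_2 = (6, 12, 10).
Using B_3: α has equation 6x + 12y + 10z = 18.
cos θ = |n₁·n₂| / (|n₁||n₂|) = |66| / (√280 · √45).
θ = arccos(0.58797) ≈ 54.0°.

54.0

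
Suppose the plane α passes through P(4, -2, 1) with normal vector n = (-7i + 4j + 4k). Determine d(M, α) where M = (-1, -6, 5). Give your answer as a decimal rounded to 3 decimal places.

α: n·r = n·P gives -7x + 4y + 4z = -32.
n·M − d = (-7)·(-1) + (4)·(-6) + (4)·(5) − (-32) = 35; |n| = √81.
Distance = |35| / √81 = 35/√81 ≈ 3.889.

3.889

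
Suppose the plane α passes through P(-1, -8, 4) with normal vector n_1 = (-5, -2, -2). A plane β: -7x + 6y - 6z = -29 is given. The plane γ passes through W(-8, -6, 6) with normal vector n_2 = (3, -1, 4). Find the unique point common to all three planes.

α: n_1·r = n_1·P gives -5x - 2y - 2z = 13.
γ: n_2·r = n_2·W gives 3x - y + 4z = 6.
Solving the 3×3 linear system -5x - 2y - 2z = 13, -7x + 6y - 6z = -29, 3x - y + 4z = 6 (e.g. by elimination or Cramer's rule, determinant = -88) gives (-1, -5, 1).

(-1, -5, 1)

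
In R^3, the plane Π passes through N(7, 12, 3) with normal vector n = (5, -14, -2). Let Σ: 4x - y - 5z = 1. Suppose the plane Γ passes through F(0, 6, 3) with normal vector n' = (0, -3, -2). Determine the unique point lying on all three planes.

(-1, 10, -3)

Π: n·r = n·N gives 5x - 14y - 2z = -139.
Γ: n'·r = n'·F gives -3y - 2z = -24.
Solving the 3×3 linear system 5x - 14y - 2z = -139, 4x - y - 5z = 1, -3y - 2z = -24 (e.g. by elimination or Cramer's rule, determinant = -153) gives (-1, 10, -3).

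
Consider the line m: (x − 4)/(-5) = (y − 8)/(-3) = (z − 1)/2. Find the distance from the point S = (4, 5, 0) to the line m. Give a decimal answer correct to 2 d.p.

2.95

m has direction (-5, -3, 2) through (4, 8, 1).
Taking (4, 8, 1) on m with direction v = (-5, -3, 2): w = S − (4, 8, 1) = (0, -3, -1), and w × v = (-9, 5, -15).
Distance = |w × v| / |v| = √331 / √38 ≈ 2.95.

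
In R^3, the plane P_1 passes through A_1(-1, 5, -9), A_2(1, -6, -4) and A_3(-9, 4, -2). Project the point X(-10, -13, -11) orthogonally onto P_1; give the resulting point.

A_1A_2 = (2, -11, 5), A_1A_3 = (-8, -1, 7); a normal to P_1 is A_1A_2 × A_1A_3 = (-72, -54, -90).
Using A_1: P_1 has equation -72x - 54y - 90z = 612.
Foot = X − λn with λ = (n·X − d)/|n|² = (2412 − 612)/16200 = 1/9.
Foot = (-10, -13, -11) − (1/9)·(-72, -54, -90) = (-2, -7, -1).

(-2, -7, -1)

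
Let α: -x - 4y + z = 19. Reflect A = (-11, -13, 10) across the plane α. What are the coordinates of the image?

λ = (n·A − d)/|n|² = (73 − 19)/18 = 3.
Reflection = A − 2λn = (-11, -13, 10) − 6·(-1, -4, 1) = (-5, 11, 4).

(-5, 11, 4)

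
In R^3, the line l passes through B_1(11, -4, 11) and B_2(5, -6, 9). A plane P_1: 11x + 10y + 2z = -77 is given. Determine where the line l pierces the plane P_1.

A direction vector for l is B_2 − B_1 = (-6, -2, -2).
Substitute r = (11, -4, 11) + t(-6, -2, -2) into the plane: 103 + (-90)t = -77, so t = 2.
Intersection: (11, -4, 11) + 2·(-6, -2, -2) = (-1, -8, 7).

(-1, -8, 7)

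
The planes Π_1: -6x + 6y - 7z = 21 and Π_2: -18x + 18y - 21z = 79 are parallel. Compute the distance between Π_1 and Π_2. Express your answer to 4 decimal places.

Rescale Π_2 by 1/3: -6x + 6y - 7z = 79/3. Then distance = |21 − (79/3)| / √121 ≈ 0.4848.

0.4848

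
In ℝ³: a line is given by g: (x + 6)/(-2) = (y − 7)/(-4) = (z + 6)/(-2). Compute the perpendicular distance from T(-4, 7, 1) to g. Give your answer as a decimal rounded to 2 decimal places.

6.28

g has direction (-2, -4, -2) through (-6, 7, -6).
Taking (-6, 7, -6) on g with direction v = (-2, -4, -2): w = T − (-6, 7, -6) = (2, 0, 7), and w × v = (28, -10, -8).
Distance = |w × v| / |v| = √948 / √24 ≈ 6.28.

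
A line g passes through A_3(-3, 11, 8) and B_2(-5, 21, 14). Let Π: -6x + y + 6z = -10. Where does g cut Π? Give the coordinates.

A direction vector for g is B_2 − A_3 = (-2, 10, 6).
Substitute r = (-3, 11, 8) + t(-2, 10, 6) into the plane: 77 + 58t = -10, so t = -3/2.
Intersection: (-3, 11, 8) + (-3/2)·(-2, 10, 6) = (0, -4, -1).

(0, -4, -1)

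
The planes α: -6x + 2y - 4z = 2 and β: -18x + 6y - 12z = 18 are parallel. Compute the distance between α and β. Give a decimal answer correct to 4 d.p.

Rescale β by 1/3: -6x + 2y - 4z = 6. Then distance = |2 − 6| / √56 ≈ 0.5345.

0.5345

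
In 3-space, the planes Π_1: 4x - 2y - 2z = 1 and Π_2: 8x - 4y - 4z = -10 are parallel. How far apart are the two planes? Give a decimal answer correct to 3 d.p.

Rescale Π_2 by 1/2: 4x - 2y - 2z = -5. Then distance = |1 − (-5)| / √24 ≈ 1.225.

1.225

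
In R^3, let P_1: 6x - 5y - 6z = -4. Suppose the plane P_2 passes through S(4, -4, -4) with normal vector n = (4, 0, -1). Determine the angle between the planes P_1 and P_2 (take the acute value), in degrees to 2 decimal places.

P_2: n·r = n·S gives 4x - z = 20.
cos θ = |n₁·n₂| / (|n₁||n₂|) = |30| / (√97 · √17).
θ = arccos(0.73877) ≈ 42.37°.

42.37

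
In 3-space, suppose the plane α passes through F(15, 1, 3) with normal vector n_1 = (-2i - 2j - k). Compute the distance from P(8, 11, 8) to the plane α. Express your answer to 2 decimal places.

α: n_1·r = n_1·F gives -2x - 2y - z = -35.
n·P − d = (-2)·(8) + (-2)·(11) + (-1)·(8) − (-35) = -11; |n| = √9.
Distance = |-11| / √9 = 11/√9 ≈ 3.67.

3.67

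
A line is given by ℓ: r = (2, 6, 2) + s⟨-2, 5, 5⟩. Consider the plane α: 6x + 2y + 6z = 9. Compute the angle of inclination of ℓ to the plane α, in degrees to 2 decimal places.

25.92

sin θ = |n·v| / (|n||v|) = |28| / (√76 · √54) = 0.43707.
θ ≈ 25.92°.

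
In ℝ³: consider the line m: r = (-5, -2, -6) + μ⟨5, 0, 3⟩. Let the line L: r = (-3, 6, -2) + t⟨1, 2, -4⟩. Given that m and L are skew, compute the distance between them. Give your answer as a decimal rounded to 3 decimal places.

Common perpendicular direction n = (5, 0, 3) × (1, 2, -4) = (-6, 23, 10).
With w = (-3, 6, -2) − (-5, -2, -6) = (2, 8, 4), w · n = 212.
Distance = |w · n| / |n| = |212| / √665 ≈ 8.221.

8.221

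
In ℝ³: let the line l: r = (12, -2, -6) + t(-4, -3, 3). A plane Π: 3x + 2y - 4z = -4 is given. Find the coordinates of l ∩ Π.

(4, -8, 0)

Substitute r = (12, -2, -6) + t(-4, -3, 3) into the plane: 56 + (-30)t = -4, so t = 2.
Intersection: (12, -2, -6) + 2·(-4, -3, 3) = (4, -8, 0).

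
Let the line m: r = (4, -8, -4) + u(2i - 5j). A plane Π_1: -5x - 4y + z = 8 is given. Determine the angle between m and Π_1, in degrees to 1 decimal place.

sin θ = |n·v| / (|n||v|) = |10| / (√42 · √29) = 0.28653.
θ ≈ 16.7°.

16.7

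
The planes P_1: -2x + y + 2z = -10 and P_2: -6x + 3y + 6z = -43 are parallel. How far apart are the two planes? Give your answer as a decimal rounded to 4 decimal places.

1.4444

Rescale P_2 by 1/3: -2x + y + 2z = -43/3. Then distance = |-10 − (-43/3)| / √9 ≈ 1.4444.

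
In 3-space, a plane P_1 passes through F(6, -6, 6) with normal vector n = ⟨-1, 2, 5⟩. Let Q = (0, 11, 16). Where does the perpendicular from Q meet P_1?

(3, 5, 1)

P_1: n·r = n·F gives -x + 2y + 5z = 12.
Foot = Q − λn with λ = (n·Q − d)/|n|² = (102 − 12)/30 = 3.
Foot = (0, 11, 16) − 3·(-1, 2, 5) = (3, 5, 1).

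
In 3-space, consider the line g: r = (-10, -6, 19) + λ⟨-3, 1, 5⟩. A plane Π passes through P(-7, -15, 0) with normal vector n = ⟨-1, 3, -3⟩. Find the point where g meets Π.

(-1, -9, 4)

Π: n·r = n·P gives -x + 3y - 3z = -38.
Substitute r = (-10, -6, 19) + t(-3, 1, 5) into the plane: -65 + (-9)t = -38, so t = -3.
Intersection: (-10, -6, 19) + (-3)·(-3, 1, 5) = (-1, -9, 4).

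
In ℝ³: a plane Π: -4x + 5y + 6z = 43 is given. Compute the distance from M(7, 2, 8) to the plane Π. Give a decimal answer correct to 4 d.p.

1.4815

n·M − d = (-4)·(7) + (5)·(2) + (6)·(8) − 43 = -13; |n| = √77.
Distance = |-13| / √77 = 13/√77 ≈ 1.4815.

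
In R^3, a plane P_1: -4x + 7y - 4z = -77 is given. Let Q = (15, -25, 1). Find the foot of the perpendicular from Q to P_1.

Foot = Q − λn with λ = (n·Q − d)/|n|² = (-239 − (-77))/81 = -2.
Foot = (15, -25, 1) − (-2)·(-4, 7, -4) = (7, -11, -7).

(7, -11, -7)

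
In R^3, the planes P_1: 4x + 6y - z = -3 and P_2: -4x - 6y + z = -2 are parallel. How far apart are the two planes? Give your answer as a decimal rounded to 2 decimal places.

Rescale P_2 by 1/(-1): 4x + 6y - z = 2. Then distance = |-3 − 2| / √53 ≈ 0.69.

0.69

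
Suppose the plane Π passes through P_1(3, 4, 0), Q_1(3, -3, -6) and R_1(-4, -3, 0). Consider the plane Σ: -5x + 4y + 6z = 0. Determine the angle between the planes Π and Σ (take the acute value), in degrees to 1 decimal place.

P_1Q_1 = (0, -7, -6), P_1R_1 = (-7, -7, 0); a normal to Π is P_1Q_1 × P_1R_1 = (-42, 42, -49).
Using P_1: Π has equation -42x + 42y - 49z = 42.
cos θ = |n₁·n₂| / (|n₁||n₂|) = |84| / (√5929 · √77).
θ = arccos(0.12432) ≈ 82.9°.

82.9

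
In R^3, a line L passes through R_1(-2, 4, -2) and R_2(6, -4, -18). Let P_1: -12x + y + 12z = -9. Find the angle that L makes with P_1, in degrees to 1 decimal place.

62.7

A direction vector for L is R_2 − R_1 = (8, -8, -16).
sin θ = |n·v| / (|n||v|) = |-296| / (√289 · √384) = 0.88854.
θ ≈ 62.7°.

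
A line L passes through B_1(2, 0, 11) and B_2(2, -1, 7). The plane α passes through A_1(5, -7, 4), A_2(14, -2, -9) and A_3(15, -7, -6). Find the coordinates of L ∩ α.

A direction vector for L is B_2 − B_1 = (0, -1, -4).
A_1A_2 = (9, 5, -13), A_1A_3 = (10, 0, -10); a normal to α is A_1A_2 × A_1A_3 = (-50, -40, -50).
Using A_1: α has equation -50x - 40y - 50z = -170.
Substitute r = (2, 0, 11) + t(0, -1, -4) into the plane: -650 + 240t = -170, so t = 2.
Intersection: (2, 0, 11) + 2·(0, -1, -4) = (2, -2, 3).

(2, -2, 3)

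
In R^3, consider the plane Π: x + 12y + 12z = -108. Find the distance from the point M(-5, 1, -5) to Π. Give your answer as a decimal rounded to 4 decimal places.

3.2353

n·M − d = (1)·(-5) + (12)·(1) + (12)·(-5) − (-108) = 55; |n| = √289.
Distance = |55| / √289 = 55/√289 ≈ 3.2353.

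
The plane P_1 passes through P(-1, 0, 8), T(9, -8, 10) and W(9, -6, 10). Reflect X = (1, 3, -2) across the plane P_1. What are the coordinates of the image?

PT = (10, -8, 2), PW = (10, -6, 2); a normal to P_1 is PT × PW = (-4, 0, 20).
Using P: P_1 has equation -4x + 20z = 164.
λ = (n·X − d)/|n|² = (-44 − 164)/416 = -1/2.
Reflection = X − 2λn = (1, 3, -2) − (-1)·(-4, 0, 20) = (-3, 3, 18).

(-3, 3, 18)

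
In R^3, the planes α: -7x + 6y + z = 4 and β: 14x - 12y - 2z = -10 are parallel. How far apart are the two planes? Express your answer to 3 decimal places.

0.108

Rescale β by 1/(-2): -7x + 6y + z = 5. Then distance = |4 − 5| / √86 ≈ 0.108.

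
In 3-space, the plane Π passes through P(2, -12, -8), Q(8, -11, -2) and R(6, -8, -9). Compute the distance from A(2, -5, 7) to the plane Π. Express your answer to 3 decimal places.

11.624

PQ = (6, 1, 6), PR = (4, 4, -1); a normal to Π is PQ × PR = (-25, 30, 20).
Using P: Π has equation -25x + 30y + 20z = -570.
n·A − d = (-25)·(2) + (30)·(-5) + (20)·(7) − (-570) = 510; |n| = √1925.
Distance = |510| / √1925 = 510/√1925 ≈ 11.624.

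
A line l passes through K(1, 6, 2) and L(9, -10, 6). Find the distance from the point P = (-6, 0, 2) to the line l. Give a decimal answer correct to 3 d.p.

A direction vector for l is L − K = (8, -16, 4).
Taking (1, 6, 2) on l with direction v = (8, -16, 4): w = P − (1, 6, 2) = (-7, -6, 0), and w × v = (-24, 28, 160).
Distance = |w × v| / |v| = √26960 / √336 ≈ 8.958.

8.958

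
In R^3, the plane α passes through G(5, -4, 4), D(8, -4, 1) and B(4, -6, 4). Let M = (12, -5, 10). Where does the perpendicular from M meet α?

GD = (3, 0, -3), GB = (-1, -2, 0); a normal to α is GD × GB = (-6, 3, -6).
Using G: α has equation -6x + 3y - 6z = -66.
Foot = M − λn with λ = (n·M − d)/|n|² = (-147 − (-66))/81 = -1.
Foot = (12, -5, 10) − (-1)·(-6, 3, -6) = (6, -2, 4).

(6, -2, 4)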